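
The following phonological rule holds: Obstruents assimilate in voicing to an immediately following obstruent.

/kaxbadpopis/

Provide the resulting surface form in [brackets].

/x/ before /b/ (voiced) → [ɣ]
/d/ before /p/ (voiceless) → [t]

[kaɣbatpopis]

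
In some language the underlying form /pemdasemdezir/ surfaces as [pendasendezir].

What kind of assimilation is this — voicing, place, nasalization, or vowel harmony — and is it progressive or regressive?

/m/→[n] /m/→[n].
Each target copies a feature from the following segment, so the direction is regressive.

place assimilation, regressive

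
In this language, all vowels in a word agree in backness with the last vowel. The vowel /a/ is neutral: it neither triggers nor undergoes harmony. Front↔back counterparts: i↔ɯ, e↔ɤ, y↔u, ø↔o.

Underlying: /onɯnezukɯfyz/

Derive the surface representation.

/o/ harmonizes with /y/ ([-back]) → [ø]
/ɯ/ harmonizes with /y/ ([-back]) → [i]
/u/ harmonizes with /y/ ([-back]) → [y]
/ɯ/ harmonizes with /y/ ([-back]) → [i]

[øninezykifyz]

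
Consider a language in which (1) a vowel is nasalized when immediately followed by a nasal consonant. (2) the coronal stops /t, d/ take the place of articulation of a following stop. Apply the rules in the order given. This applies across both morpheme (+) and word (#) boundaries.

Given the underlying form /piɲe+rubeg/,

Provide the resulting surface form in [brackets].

Rule 1: /i/ before nasal /ɲ/ → [ĩ]
After rule 1: pĩɲe+rubeg
Rule 2: no segment meets the rule's conditions; no change.

[pĩɲe+rubeg]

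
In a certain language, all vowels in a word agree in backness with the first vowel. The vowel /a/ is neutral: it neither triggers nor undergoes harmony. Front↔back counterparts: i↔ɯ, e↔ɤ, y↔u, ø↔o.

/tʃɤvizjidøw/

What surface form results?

[tʃɤvɯzjɯdow]

/i/ harmonizes with /ɤ/ ([+back]) → [ɯ]
/i/ harmonizes with /ɤ/ ([+back]) → [ɯ]
/ø/ harmonizes with /ɤ/ ([+back]) → [o]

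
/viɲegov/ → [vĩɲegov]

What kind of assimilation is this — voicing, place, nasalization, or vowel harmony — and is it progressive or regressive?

/i/→[ĩ].
Each target copies a feature from the following segment, so the direction is regressive.

nasalization, regressive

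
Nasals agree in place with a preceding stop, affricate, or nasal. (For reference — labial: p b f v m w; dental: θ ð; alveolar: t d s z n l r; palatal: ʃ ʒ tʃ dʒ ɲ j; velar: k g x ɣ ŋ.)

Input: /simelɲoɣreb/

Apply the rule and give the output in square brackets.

no segment meets the rule's conditions; no change.

[simelɲoɣreb]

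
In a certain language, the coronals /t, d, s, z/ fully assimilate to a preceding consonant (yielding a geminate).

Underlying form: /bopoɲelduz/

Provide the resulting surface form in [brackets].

/d/ after /l/ → [l] (total assimilation)

[bopoɲelluz]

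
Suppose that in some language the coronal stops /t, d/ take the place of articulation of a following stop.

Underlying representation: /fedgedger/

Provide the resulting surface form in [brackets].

[feggegger]

/d/ before /g/ (velar) → [g]
/d/ before /g/ (velar) → [g]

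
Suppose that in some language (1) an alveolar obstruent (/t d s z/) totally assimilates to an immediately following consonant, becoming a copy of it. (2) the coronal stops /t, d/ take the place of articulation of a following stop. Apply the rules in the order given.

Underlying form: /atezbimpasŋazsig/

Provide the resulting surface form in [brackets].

[atebbimpaŋŋassig]

Rule 1: /z/ before /b/ → [b] (total assimilation)
Rule 1: /s/ before /ŋ/ → [ŋ] (total assimilation)
Rule 1: /z/ before /s/ → [s] (total assimilation)
After rule 1: atebbimpaŋŋassig
Rule 2: no segment meets the rule's conditions; no change.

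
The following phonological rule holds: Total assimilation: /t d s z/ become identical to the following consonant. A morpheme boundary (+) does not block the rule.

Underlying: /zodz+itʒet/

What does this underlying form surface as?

[zozz+iʒʒet]

/d/ before /z/ → [z] (total assimilation)
/t/ before /ʒ/ → [ʒ] (total assimilation)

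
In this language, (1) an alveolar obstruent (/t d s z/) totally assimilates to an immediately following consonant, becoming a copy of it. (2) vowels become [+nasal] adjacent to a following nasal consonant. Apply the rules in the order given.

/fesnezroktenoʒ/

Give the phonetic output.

[fẽnnerroktẽnoʒ]

Rule 1: /s/ before /n/ → [n] (total assimilation)
Rule 1: /z/ before /r/ → [r] (total assimilation)
After rule 1: fennerroktenoʒ
Rule 2: /e/ before nasal /n/ → [ẽ]
Rule 2: /e/ before nasal /n/ → [ẽ]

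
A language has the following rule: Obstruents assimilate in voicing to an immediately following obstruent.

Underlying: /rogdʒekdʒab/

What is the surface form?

/k/ before /dʒ/ (voiced) → [g]

[rogdʒegdʒab]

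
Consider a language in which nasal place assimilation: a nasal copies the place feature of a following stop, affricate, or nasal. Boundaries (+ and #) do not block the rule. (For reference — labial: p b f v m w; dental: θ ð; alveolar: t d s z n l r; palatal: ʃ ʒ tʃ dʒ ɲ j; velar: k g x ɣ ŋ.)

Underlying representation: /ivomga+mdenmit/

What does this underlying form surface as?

[ivoŋga+ndemmit]

/m/ before /g/ (velar) → [ŋ]
/m/ before /d/ (alveolar) → [n]
/n/ before /m/ (labial) → [m]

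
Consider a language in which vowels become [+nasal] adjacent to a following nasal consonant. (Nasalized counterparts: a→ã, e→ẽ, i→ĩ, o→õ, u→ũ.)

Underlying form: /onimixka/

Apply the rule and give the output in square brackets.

/o/ before nasal /n/ → [õ]
/i/ before nasal /m/ → [ĩ]

[õnĩmixka]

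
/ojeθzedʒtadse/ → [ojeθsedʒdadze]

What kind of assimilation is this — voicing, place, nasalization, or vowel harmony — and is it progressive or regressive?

voicing assimilation, progressive

/z/→[s] /t/→[d] /s/→[z].
Each target copies a feature from the preceding segment, so the direction is progressive.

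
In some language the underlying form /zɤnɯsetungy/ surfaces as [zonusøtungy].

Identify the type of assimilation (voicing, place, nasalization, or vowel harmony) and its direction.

vowel harmony, regressive

/ɤ/→[o] /ɯ/→[u] /e/→[ø].
Vowels agree with the last vowel, so the harmony is regressive.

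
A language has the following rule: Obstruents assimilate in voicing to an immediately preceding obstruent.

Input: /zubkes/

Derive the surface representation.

/k/ after /b/ (voiced) → [g]

[zubges]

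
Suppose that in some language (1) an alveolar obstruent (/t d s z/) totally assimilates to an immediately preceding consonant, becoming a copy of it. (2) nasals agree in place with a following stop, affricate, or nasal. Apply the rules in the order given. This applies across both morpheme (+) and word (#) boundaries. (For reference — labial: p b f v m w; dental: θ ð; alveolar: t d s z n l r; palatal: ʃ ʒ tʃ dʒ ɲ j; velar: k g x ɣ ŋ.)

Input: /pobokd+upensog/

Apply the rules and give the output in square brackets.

Rule 1: /d/ after /k/ → [k] (total assimilation)
Rule 1: /s/ after /n/ → [n] (total assimilation)
After rule 1: pobokk+upennog
Rule 2: no segment meets the rule's conditions; no change.

[pobokk+upennog]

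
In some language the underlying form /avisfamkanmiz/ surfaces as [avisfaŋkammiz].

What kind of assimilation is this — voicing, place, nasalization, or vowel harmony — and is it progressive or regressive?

/m/→[ŋ] /n/→[m].
Each target copies a feature from the following segment, so the direction is regressive.

place assimilation, regressive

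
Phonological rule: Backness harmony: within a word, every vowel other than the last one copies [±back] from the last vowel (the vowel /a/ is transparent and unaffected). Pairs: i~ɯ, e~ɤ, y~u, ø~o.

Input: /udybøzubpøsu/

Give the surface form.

[udubozubposu]

/y/ harmonizes with /u/ ([+back]) → [u]
/ø/ harmonizes with /u/ ([+back]) → [o]
/ø/ harmonizes with /u/ ([+back]) → [o]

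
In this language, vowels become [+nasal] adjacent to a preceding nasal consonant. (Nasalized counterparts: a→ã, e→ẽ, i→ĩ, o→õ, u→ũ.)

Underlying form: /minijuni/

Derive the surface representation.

[mĩnĩjunĩ]

/i/ after nasal /m/ → [ĩ]
/i/ after nasal /n/ → [ĩ]
/i/ after nasal /n/ → [ĩ]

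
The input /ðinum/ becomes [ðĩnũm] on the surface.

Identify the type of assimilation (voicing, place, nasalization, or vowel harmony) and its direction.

/i/→[ĩ] /u/→[ũ].
Each target copies a feature from the following segment, so the direction is regressive.

nasalization, regressive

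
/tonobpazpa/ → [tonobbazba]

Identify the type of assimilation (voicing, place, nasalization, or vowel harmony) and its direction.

voicing assimilation, progressive

/p/→[b] /p/→[b].
Each target copies a feature from the preceding segment, so the direction is progressive.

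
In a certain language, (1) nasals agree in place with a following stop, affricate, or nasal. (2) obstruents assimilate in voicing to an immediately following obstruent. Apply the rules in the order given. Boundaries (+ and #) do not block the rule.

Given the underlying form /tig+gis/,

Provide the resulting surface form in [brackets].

[tig+gis]

Rule 1: no segment meets the rule's conditions; no change.
After rule 1: tig+gis
Rule 2: no segment meets the rule's conditions; no change.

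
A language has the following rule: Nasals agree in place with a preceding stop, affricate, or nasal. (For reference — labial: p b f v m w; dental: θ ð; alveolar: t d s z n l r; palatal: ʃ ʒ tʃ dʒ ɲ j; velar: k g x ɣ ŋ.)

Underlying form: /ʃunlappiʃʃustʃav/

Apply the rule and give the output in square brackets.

no segment meets the rule's conditions; no change.

[ʃunlappiʃʃustʃav]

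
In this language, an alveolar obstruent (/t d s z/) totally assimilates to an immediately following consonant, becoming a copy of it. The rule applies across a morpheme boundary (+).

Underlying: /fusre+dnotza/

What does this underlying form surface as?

[furre+nnozza]

/s/ before /r/ → [r] (total assimilation)
/d/ before /n/ → [n] (total assimilation)
/t/ before /z/ → [z] (total assimilation)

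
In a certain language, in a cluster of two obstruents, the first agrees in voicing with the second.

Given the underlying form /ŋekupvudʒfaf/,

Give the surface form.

/p/ before /v/ (voiced) → [b]
/dʒ/ before /f/ (voiceless) → [tʃ]

[ŋekubvutʃfaf]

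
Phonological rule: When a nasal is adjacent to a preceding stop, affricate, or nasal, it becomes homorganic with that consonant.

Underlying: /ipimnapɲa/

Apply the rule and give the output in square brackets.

/n/ after /m/ (labial) → [m]
/ɲ/ after /p/ (labial) → [m]

[ipimmapma]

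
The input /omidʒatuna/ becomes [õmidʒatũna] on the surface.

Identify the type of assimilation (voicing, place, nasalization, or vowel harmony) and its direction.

nasalization, regressive

/o/→[õ] /u/→[ũ].
Each target copies a feature from the following segment, so the direction is regressive.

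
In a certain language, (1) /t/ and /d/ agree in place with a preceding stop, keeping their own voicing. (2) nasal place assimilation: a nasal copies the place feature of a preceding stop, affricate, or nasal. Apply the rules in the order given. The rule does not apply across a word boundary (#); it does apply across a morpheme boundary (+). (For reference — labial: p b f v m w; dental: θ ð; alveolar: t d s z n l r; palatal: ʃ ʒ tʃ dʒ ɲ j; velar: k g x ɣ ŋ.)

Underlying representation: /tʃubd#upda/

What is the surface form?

Rule 1: /d/ after /b/ (labial) → [b]
Rule 1: /d/ after /p/ (labial) → [b]
After rule 1: tʃubb#upba
Rule 2: no segment meets the rule's conditions; no change.

[tʃubb#upba]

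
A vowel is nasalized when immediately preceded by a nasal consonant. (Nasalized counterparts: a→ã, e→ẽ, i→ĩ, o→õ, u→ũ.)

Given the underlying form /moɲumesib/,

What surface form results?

/o/ after nasal /m/ → [õ]
/u/ after nasal /ɲ/ → [ũ]
/e/ after nasal /m/ → [ẽ]

[mõɲũmẽsib]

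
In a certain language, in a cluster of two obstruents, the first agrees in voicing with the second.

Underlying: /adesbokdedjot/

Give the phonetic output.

[adezbogdedjot]

/s/ before /b/ (voiced) → [z]
/k/ before /d/ (voiced) → [g]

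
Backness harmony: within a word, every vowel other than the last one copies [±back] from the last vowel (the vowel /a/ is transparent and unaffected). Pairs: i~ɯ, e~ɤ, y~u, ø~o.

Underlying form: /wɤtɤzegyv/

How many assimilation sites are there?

/ɤ/ harmonizes with /y/ ([-back]) → [e]
/ɤ/ harmonizes with /y/ ([-back]) → [e]
2 segments change.

2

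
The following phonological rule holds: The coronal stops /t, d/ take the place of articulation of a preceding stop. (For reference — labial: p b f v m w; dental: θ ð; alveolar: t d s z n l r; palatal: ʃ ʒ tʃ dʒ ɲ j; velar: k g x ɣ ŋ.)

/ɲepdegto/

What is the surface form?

/d/ after /p/ (labial) → [b]
/t/ after /g/ (velar) → [k]

[ɲepbegko]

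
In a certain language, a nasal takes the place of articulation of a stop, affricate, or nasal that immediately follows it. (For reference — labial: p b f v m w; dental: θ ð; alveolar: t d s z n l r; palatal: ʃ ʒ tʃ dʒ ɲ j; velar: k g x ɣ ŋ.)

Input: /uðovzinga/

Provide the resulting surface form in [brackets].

/n/ before /g/ (velar) → [ŋ]

[uðovziŋga]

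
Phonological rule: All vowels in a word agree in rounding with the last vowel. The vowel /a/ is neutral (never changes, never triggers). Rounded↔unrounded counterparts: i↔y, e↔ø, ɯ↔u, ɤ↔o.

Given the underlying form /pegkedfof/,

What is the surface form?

/e/ harmonizes with /o/ ([+round]) → [ø]
/e/ harmonizes with /o/ ([+round]) → [ø]

[pøgkødfof]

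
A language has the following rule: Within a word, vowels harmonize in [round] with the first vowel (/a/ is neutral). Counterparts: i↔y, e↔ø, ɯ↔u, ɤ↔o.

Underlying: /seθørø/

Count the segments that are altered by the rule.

2

/ø/ harmonizes with /e/ ([-round]) → [e]
/ø/ harmonizes with /e/ ([-round]) → [e]
2 segments change.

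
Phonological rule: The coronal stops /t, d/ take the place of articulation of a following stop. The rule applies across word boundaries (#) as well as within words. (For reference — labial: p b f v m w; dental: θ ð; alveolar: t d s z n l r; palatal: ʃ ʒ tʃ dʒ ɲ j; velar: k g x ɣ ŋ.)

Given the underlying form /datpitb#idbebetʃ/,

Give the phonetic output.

/t/ before /p/ (labial) → [p]
/t/ before /b/ (labial) → [p]
/d/ before /b/ (labial) → [b]

[dappipb#ibbebetʃ]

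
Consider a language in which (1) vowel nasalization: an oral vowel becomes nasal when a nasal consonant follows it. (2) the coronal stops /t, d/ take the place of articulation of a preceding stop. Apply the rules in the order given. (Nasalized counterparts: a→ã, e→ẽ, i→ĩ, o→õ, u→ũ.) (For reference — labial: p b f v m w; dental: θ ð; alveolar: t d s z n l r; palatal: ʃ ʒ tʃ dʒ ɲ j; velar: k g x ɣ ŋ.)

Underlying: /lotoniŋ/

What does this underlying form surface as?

Rule 1: /o/ before nasal /n/ → [õ]
Rule 1: /i/ before nasal /ŋ/ → [ĩ]
After rule 1: lotõnĩŋ
Rule 2: no segment meets the rule's conditions; no change.

[lotõnĩŋ]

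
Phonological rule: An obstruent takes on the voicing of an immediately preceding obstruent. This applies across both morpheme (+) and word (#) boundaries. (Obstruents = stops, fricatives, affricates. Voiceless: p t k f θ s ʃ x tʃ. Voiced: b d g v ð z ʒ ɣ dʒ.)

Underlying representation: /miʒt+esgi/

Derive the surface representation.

[miʒd+eski]

/t/ after /ʒ/ (voiced) → [d]
/g/ after /s/ (voiceless) → [k]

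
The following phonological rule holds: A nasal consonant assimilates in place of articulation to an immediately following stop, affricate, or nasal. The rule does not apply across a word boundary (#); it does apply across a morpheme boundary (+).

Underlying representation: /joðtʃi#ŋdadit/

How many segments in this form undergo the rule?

/ŋ/ before /d/ (alveolar) → [n]
1 segment changes.

1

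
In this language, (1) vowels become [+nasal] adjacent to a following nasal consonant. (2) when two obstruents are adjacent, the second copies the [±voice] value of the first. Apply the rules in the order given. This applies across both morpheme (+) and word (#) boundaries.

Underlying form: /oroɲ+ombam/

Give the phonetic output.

Rule 1: /o/ before nasal /ɲ/ → [õ]
Rule 1: /o/ before nasal /m/ → [õ]
Rule 1: /a/ before nasal /m/ → [ã]
After rule 1: orõɲ+õmbãm
Rule 2: no segment meets the rule's conditions; no change.

[orõɲ+õmbãm]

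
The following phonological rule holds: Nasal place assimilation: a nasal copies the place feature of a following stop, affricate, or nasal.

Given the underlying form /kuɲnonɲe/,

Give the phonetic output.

/ɲ/ before /n/ (alveolar) → [n]
/n/ before /ɲ/ (palatal) → [ɲ]

[kunnoɲɲe]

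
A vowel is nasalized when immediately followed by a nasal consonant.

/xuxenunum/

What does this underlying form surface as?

/e/ before nasal /n/ → [ẽ]
/u/ before nasal /n/ → [ũ]
/u/ before nasal /m/ → [ũ]

[xuxẽnũnũm]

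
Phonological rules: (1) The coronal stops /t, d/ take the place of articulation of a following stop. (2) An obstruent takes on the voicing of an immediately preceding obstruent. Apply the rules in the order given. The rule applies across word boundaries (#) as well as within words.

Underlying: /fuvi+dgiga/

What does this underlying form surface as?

[fuvi+ggiga]

Rule 1: /d/ before /g/ (velar) → [g]
After rule 1: fuvi+ggiga
Rule 2: no segment meets the rule's conditions; no change.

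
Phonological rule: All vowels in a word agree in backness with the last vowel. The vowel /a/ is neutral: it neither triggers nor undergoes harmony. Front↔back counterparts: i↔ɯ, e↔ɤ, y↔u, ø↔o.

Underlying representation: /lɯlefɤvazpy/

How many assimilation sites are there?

2

/ɯ/ harmonizes with /y/ ([-back]) → [i]
/ɤ/ harmonizes with /y/ ([-back]) → [e]
2 segments change.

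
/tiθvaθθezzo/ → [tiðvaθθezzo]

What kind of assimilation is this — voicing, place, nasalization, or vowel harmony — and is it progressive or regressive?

voicing assimilation, regressive

/θ/→[ð].
Each target copies a feature from the following segment, so the direction is regressive.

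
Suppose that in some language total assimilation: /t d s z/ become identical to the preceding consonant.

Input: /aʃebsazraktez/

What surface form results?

/s/ after /b/ → [b] (total assimilation)
/t/ after /k/ → [k] (total assimilation)

[aʃebbazrakkez]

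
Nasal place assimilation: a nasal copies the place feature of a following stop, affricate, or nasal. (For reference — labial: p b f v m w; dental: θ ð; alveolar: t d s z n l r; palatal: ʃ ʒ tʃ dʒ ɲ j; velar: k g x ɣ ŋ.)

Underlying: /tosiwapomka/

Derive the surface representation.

[tosiwapoŋka]

/m/ before /k/ (velar) → [ŋ]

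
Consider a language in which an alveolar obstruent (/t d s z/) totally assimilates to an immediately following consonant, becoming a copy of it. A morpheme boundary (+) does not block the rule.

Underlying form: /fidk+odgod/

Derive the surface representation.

/d/ before /k/ → [k] (total assimilation)
/d/ before /g/ → [g] (total assimilation)

[fikk+oggod]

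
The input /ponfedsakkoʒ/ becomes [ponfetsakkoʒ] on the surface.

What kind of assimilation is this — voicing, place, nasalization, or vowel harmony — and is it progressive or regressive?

voicing assimilation, regressive

/d/→[t].
Each target copies a feature from the following segment, so the direction is regressive.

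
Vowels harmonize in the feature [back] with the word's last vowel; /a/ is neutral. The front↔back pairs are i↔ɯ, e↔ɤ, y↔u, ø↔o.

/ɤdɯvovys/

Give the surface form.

/ɤ/ harmonizes with /y/ ([-back]) → [e]
/ɯ/ harmonizes with /y/ ([-back]) → [i]
/o/ harmonizes with /y/ ([-back]) → [ø]

[edivøvys]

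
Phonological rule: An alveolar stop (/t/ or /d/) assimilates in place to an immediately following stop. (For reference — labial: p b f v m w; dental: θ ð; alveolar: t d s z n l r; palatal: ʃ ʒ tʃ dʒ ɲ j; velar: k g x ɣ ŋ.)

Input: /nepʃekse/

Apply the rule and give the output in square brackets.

[nepʃekse]

no segment meets the rule's conditions; no change.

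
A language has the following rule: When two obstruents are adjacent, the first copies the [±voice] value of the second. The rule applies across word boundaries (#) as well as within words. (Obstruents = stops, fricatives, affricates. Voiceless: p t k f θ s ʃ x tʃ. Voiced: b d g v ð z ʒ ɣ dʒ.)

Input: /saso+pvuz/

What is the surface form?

[saso+bvuz]

/p/ before /v/ (voiced) → [b]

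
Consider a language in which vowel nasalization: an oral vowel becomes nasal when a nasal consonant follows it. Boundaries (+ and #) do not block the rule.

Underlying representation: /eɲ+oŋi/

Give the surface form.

[ẽɲ+õŋi]

/e/ before nasal /ɲ/ → [ẽ]
/o/ before nasal /ŋ/ → [õ]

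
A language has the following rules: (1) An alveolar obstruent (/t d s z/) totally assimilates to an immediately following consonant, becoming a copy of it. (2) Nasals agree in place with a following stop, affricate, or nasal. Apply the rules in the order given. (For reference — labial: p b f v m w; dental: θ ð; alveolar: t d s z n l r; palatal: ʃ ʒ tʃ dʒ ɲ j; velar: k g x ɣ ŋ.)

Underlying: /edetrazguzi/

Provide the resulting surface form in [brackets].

Rule 1: /t/ before /r/ → [r] (total assimilation)
Rule 1: /z/ before /g/ → [g] (total assimilation)
After rule 1: ederragguzi
Rule 2: no segment meets the rule's conditions; no change.

[ederragguzi]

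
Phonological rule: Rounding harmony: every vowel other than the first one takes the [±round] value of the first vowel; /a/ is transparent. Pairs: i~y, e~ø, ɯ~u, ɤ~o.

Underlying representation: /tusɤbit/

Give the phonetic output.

/ɤ/ harmonizes with /u/ ([+round]) → [o]
/i/ harmonizes with /u/ ([+round]) → [y]

[tusobyt]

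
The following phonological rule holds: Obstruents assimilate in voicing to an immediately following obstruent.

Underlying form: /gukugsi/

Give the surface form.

[gukuksi]

/g/ before /s/ (voiceless) → [k]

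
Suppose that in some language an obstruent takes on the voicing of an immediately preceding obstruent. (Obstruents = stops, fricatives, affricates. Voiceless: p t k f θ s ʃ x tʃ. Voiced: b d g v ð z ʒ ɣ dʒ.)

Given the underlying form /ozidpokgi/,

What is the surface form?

[ozidbokki]

/p/ after /d/ (voiced) → [b]
/g/ after /k/ (voiceless) → [k]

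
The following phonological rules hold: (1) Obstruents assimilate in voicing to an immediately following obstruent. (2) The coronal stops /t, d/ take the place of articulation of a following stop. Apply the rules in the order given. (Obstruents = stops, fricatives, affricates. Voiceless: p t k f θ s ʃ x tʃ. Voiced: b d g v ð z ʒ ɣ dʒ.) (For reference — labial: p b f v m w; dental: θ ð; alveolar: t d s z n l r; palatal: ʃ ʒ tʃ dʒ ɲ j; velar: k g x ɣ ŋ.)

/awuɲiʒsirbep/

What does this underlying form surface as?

Rule 1: /ʒ/ before /s/ (voiceless) → [ʃ]
After rule 1: awuɲiʃsirbep
Rule 2: no segment meets the rule's conditions; no change.

[awuɲiʃsirbep]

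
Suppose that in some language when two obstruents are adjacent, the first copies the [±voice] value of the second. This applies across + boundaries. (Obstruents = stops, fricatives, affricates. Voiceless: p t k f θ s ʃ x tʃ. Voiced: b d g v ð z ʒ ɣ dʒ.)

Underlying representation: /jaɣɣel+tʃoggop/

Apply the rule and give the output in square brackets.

no segment meets the rule's conditions; no change.

[jaɣɣel+tʃoggop]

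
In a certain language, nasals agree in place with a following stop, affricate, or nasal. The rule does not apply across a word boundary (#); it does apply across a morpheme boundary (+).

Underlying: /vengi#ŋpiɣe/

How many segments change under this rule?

2

/n/ before /g/ (velar) → [ŋ]
/ŋ/ before /p/ (labial) → [m]
2 segments change.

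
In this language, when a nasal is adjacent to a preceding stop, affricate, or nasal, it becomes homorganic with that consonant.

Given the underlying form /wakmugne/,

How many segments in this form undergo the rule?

/m/ after /k/ (velar) → [ŋ]
/n/ after /g/ (velar) → [ŋ]
2 segments change.

2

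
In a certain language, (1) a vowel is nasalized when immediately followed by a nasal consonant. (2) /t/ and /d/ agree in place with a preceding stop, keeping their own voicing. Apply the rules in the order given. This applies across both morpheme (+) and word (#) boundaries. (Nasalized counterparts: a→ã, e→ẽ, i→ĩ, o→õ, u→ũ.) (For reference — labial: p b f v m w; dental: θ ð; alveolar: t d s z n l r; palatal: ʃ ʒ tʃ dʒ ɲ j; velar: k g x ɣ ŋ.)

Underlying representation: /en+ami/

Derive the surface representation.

Rule 1: /e/ before nasal /n/ → [ẽ]
Rule 1: /a/ before nasal /m/ → [ã]
After rule 1: ẽn+ãmi
Rule 2: no segment meets the rule's conditions; no change.

[ẽn+ãmi]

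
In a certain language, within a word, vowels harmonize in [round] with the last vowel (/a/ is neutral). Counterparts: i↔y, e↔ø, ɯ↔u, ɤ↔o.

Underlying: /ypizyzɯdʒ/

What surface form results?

[ipizizɯdʒ]

/y/ harmonizes with /ɯ/ ([-round]) → [i]
/y/ harmonizes with /ɯ/ ([-round]) → [i]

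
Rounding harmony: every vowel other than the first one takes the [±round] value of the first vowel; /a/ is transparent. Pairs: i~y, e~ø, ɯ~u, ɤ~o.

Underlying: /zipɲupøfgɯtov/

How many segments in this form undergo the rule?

3

/u/ harmonizes with /i/ ([-round]) → [ɯ]
/ø/ harmonizes with /i/ ([-round]) → [e]
/o/ harmonizes with /i/ ([-round]) → [ɤ]
3 segments change.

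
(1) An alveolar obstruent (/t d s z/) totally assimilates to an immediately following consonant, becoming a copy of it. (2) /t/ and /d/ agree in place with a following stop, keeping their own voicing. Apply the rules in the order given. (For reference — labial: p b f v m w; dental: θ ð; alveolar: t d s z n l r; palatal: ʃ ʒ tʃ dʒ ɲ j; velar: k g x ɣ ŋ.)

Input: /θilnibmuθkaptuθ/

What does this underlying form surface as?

[θilnibmuθkaptuθ]

Rule 1: no segment meets the rule's conditions; no change.
After rule 1: θilnibmuθkaptuθ
Rule 2: no segment meets the rule's conditions; no change.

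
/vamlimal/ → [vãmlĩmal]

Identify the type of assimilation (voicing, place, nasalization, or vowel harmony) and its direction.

/a/→[ã] /i/→[ĩ].
Each target copies a feature from the following segment, so the direction is regressive.

nasalization, regressive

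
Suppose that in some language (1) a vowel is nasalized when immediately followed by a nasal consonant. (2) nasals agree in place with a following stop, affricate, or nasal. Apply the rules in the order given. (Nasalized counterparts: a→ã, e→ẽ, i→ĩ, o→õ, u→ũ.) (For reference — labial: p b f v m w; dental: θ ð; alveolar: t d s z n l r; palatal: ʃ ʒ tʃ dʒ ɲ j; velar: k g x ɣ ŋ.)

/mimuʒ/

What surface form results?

[mĩmuʒ]

Rule 1: /i/ before nasal /m/ → [ĩ]
After rule 1: mĩmuʒ
Rule 2: no segment meets the rule's conditions; no change.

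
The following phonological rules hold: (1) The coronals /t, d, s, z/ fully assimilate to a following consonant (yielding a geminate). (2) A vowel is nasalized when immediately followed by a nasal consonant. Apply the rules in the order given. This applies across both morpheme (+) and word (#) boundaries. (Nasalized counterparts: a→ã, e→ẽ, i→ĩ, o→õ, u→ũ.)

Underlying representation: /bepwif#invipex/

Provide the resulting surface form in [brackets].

[bepwif#ĩnvipex]

Rule 1: no segment meets the rule's conditions; no change.
After rule 1: bepwif#invipex
Rule 2: /i/ before nasal /n/ → [ĩ]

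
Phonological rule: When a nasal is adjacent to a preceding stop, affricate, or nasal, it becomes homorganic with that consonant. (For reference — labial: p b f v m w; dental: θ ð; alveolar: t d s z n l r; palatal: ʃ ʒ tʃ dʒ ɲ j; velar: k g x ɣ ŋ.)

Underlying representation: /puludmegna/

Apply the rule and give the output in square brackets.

[puludnegŋa]

/m/ after /d/ (alveolar) → [n]
/n/ after /g/ (velar) → [ŋ]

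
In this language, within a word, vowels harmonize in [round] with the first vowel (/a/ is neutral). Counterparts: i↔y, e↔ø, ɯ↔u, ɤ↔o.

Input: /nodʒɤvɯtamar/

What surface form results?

[nodʒovutamar]

/ɤ/ harmonizes with /o/ ([+round]) → [o]
/ɯ/ harmonizes with /o/ ([+round]) → [u]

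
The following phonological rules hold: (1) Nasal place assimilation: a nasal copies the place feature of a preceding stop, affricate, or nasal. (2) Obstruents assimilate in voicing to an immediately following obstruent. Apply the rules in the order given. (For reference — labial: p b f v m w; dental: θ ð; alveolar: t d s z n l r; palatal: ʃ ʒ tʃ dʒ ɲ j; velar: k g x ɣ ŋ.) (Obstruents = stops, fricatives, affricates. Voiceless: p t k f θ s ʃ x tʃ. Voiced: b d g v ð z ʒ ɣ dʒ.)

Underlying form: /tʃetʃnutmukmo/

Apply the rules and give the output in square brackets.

[tʃetʃɲutnukŋo]

Rule 1: /n/ after /tʃ/ (palatal) → [ɲ]
Rule 1: /m/ after /t/ (alveolar) → [n]
Rule 1: /m/ after /k/ (velar) → [ŋ]
After rule 1: tʃetʃɲutnukŋo
Rule 2: no segment meets the rule's conditions; no change.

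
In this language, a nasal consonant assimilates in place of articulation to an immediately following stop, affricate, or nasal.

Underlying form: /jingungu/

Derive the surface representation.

/n/ before /g/ (velar) → [ŋ]
/n/ before /g/ (velar) → [ŋ]

[jiŋguŋgu]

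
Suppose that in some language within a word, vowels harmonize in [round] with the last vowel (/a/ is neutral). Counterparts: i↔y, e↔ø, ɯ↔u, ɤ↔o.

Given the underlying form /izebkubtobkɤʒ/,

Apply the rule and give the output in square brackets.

/u/ harmonizes with /ɤ/ ([-round]) → [ɯ]
/o/ harmonizes with /ɤ/ ([-round]) → [ɤ]

[izebkɯbtɤbkɤʒ]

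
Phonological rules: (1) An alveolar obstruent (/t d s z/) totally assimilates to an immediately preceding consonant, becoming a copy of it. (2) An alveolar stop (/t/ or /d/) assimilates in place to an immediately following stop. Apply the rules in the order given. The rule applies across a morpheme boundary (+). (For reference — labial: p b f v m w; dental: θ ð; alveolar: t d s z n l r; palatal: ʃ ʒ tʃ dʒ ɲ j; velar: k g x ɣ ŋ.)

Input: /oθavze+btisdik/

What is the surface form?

[oθavve+bbissik]

Rule 1: /z/ after /v/ → [v] (total assimilation)
Rule 1: /t/ after /b/ → [b] (total assimilation)
Rule 1: /d/ after /s/ → [s] (total assimilation)
After rule 1: oθavve+bbissik
Rule 2: no segment meets the rule's conditions; no change.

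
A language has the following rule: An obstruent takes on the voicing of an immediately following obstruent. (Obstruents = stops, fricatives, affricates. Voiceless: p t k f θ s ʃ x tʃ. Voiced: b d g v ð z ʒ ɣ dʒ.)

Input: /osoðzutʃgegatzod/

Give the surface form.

/tʃ/ before /g/ (voiced) → [dʒ]
/t/ before /z/ (voiced) → [d]

[osoðzudʒgegadzod]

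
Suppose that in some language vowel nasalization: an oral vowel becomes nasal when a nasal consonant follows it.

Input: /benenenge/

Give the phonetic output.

/e/ before nasal /n/ → [ẽ]
/e/ before nasal /n/ → [ẽ]
/e/ before nasal /n/ → [ẽ]

[bẽnẽnẽnge]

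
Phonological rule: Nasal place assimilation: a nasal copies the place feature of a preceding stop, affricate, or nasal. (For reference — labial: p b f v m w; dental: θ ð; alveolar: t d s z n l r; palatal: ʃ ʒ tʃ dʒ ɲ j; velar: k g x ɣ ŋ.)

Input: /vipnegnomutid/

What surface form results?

/n/ after /p/ (labial) → [m]
/n/ after /g/ (velar) → [ŋ]

[vipmegŋomutid]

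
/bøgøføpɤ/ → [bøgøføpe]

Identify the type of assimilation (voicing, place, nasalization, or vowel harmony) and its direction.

vowel harmony, progressive

/ɤ/→[e].
Vowels agree with the first vowel, so the harmony is progressive.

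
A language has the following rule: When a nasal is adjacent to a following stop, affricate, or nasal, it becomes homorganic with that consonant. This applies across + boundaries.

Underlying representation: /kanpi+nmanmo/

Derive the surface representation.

[kampi+mmammo]

/n/ before /p/ (labial) → [m]
/n/ before /m/ (labial) → [m]
/n/ before /m/ (labial) → [m]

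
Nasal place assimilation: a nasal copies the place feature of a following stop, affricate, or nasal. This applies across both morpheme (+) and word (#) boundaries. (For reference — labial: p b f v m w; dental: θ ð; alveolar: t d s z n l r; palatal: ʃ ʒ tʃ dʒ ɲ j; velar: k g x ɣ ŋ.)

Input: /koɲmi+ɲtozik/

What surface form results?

/ɲ/ before /m/ (labial) → [m]
/ɲ/ before /t/ (alveolar) → [n]

[kommi+ntozik]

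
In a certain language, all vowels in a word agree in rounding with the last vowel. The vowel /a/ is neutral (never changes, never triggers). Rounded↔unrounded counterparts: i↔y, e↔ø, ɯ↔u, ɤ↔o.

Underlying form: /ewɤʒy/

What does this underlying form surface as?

/e/ harmonizes with /y/ ([+round]) → [ø]
/ɤ/ harmonizes with /y/ ([+round]) → [o]

[øwoʒy]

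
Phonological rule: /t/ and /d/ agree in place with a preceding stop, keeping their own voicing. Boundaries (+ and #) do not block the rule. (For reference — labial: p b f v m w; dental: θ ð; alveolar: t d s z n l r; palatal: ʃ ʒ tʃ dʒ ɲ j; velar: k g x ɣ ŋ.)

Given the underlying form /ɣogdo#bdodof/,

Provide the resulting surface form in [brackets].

[ɣoggo#bbodof]

/d/ after /g/ (velar) → [g]
/d/ after /b/ (labial) → [b]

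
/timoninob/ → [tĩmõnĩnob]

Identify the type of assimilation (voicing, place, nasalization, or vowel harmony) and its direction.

/i/→[ĩ] /o/→[õ] /i/→[ĩ].
Each target copies a feature from the following segment, so the direction is regressive.

nasalization, regressive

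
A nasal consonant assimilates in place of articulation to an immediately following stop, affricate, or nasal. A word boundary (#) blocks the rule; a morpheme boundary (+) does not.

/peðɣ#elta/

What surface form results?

[peðɣ#elta]

no segment meets the rule's conditions; no change.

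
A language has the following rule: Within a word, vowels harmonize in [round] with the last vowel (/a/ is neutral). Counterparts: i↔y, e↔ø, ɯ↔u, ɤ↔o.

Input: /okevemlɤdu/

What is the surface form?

/e/ harmonizes with /u/ ([+round]) → [ø]
/e/ harmonizes with /u/ ([+round]) → [ø]
/ɤ/ harmonizes with /u/ ([+round]) → [o]

[okøvømlodu]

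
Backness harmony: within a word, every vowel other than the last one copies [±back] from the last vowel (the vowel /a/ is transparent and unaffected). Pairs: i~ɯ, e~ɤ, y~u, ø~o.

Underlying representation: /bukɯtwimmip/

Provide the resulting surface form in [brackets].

[bykitwimmip]

/u/ harmonizes with /i/ ([-back]) → [y]
/ɯ/ harmonizes with /i/ ([-back]) → [i]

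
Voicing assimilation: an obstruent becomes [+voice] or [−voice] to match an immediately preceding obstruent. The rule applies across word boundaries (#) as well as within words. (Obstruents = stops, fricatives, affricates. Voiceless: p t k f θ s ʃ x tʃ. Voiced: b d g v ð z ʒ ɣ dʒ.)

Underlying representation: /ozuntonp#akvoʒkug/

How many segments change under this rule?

/v/ after /k/ (voiceless) → [f]
/k/ after /ʒ/ (voiced) → [g]
2 segments change.

2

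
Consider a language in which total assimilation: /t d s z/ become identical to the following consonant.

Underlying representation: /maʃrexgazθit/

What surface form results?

/z/ before /θ/ → [θ] (total assimilation)

[maʃrexgaθθit]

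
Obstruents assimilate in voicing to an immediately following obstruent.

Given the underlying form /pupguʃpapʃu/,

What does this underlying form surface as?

[pubguʃpapʃu]

/p/ before /g/ (voiced) → [b]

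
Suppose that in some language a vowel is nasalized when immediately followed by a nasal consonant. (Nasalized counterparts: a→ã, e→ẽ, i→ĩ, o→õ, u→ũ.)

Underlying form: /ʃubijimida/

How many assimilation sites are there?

1

/i/ before nasal /m/ → [ĩ]
1 segment changes.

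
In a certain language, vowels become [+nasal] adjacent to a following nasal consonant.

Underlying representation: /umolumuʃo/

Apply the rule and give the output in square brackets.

[ũmolũmuʃo]

/u/ before nasal /m/ → [ũ]
/u/ before nasal /m/ → [ũ]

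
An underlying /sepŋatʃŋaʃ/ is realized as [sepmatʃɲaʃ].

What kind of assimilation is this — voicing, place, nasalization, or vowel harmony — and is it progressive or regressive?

/ŋ/→[m] /ŋ/→[ɲ].
Each target copies a feature from the preceding segment, so the direction is progressive.

place assimilation, progressive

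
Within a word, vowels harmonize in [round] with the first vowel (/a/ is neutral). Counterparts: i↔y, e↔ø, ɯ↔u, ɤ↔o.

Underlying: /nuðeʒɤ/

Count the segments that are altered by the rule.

2

/e/ harmonizes with /u/ ([+round]) → [ø]
/ɤ/ harmonizes with /u/ ([+round]) → [o]
2 segments change.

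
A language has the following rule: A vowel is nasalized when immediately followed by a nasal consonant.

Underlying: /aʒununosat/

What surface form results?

[aʒũnũnosat]

/u/ before nasal /n/ → [ũ]
/u/ before nasal /n/ → [ũ]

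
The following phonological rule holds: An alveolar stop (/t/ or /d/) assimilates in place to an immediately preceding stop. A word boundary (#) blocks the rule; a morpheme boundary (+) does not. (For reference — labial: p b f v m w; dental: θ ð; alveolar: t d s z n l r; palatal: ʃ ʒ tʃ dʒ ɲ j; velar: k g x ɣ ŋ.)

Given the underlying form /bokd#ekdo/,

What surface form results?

[bokg#ekgo]

/d/ after /k/ (velar) → [g]
/d/ after /k/ (velar) → [g]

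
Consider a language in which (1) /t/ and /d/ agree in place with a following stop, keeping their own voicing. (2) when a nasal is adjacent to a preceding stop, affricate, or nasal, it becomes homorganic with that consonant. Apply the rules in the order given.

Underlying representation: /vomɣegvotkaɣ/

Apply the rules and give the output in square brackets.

[vomɣegvokkaɣ]

Rule 1: /t/ before /k/ (velar) → [k]
After rule 1: vomɣegvokkaɣ
Rule 2: no segment meets the rule's conditions; no change.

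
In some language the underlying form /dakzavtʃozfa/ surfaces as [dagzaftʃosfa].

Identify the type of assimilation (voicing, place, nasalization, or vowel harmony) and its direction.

voicing assimilation, regressive

/k/→[g] /v/→[f] /z/→[s].
Each target copies a feature from the following segment, so the direction is regressive.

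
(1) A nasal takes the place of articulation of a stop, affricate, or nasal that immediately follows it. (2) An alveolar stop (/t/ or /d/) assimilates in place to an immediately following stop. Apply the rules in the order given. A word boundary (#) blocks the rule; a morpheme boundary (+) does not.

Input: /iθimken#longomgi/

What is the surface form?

Rule 1: /m/ before /k/ (velar) → [ŋ]
Rule 1: /n/ before /g/ (velar) → [ŋ]
Rule 1: /m/ before /g/ (velar) → [ŋ]
After rule 1: iθiŋken#loŋgoŋgi
Rule 2: no segment meets the rule's conditions; no change.

[iθiŋken#loŋgoŋgi]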